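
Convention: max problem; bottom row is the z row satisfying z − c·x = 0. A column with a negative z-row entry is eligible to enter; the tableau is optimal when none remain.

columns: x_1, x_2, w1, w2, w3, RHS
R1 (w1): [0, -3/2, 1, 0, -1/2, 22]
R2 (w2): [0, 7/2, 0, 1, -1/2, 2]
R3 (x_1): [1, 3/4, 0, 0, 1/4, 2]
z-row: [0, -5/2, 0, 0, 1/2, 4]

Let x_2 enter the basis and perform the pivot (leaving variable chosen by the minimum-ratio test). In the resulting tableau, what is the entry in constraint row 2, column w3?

Ratio test on column x_2 — row 1: entry -3/2 ≤ 0; row 2: 2/(7/2) = 4/7; row 3: 2/(3/4) = 8/3. Minimum is 4/7 at row 2 (w2 leaves); pivot element 7/2.
Divide row 2 by 7/2; eliminate column x_2 from the other rows.
In the new row 2, the w3 entry is the old entry divided by the pivot: (-1/2)/(7/2) = -1/7.

-1/7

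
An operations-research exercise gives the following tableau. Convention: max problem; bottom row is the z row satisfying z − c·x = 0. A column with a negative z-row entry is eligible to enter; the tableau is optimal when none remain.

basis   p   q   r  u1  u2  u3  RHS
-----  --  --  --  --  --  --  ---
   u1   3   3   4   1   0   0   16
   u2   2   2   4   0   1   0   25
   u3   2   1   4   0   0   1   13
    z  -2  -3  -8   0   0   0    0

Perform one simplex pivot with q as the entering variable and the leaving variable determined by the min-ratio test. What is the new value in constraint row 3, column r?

8/3

Ratio test on column q — row 1: 16/3 = 16/3; row 2: 25/2 = 25/2; row 3: 13/1 = 13. Minimum is 16/3 at row 1 (u1 leaves); pivot element 3.
Divide row 1 by 3; eliminate column q from the other rows.
Row 3 update in column r: 4 − 1·(4/3) = 8/3.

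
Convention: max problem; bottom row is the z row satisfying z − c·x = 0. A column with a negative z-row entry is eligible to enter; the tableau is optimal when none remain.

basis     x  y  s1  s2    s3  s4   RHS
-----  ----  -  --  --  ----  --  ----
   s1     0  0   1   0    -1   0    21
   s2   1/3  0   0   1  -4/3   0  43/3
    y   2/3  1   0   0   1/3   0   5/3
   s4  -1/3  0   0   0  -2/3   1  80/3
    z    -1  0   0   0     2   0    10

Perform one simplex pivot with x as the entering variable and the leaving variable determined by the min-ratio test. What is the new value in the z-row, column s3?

5/2

Ratio test on column x — row 1: entry 0 ≤ 0; row 2: (43/3)/(1/3) = 43; row 3: (5/3)/(2/3) = 5/2; row 4: entry -1/3 ≤ 0. Minimum is 5/2 at row 3 (y leaves); pivot element 2/3.
Divide row 3 by 2/3; eliminate column x from the other rows.
z-row update in column s3: 2 − (-1)·(1/2) = 5/2.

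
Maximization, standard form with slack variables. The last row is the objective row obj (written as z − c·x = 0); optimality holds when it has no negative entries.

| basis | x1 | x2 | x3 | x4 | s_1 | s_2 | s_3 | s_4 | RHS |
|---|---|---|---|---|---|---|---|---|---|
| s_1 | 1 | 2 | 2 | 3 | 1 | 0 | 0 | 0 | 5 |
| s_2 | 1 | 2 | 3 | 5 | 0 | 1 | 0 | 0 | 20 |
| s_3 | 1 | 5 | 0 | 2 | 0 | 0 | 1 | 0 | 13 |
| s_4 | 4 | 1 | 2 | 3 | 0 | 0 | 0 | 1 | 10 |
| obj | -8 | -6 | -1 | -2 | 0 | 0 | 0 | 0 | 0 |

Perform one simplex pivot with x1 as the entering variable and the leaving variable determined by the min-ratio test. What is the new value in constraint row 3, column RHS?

21/2

Ratio test on column x1 — row 1: 5/1 = 5; row 2: 20/1 = 20; row 3: 13/1 = 13; row 4: 10/4 = 5/2. Minimum is 5/2 at row 4 (s_4 leaves); pivot element 4.
Divide row 4 by 4; eliminate column x1 from the other rows.
Row 3 update in column RHS: 13 − 1·(5/2) = 21/2.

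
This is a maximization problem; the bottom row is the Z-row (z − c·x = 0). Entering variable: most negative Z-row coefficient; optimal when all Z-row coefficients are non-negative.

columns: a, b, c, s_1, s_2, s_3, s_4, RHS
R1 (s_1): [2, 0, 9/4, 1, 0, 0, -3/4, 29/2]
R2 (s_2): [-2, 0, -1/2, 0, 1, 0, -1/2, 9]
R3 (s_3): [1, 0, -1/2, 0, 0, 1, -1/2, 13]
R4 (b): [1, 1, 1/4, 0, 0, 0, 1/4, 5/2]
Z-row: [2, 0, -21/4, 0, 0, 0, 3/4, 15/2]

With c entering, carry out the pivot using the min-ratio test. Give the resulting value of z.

Ratio test on column c — row 1: (29/2)/(9/4) = 58/9; row 2: entry -1/2 ≤ 0; row 3: entry -1/2 ≤ 0; row 4: (5/2)/(1/4) = 10. Minimum is 58/9 at row 1 (s_1 leaves); pivot element 9/4.
Pivot on row 1; the Z-row RHS becomes 15/2 − (-21/4)·(58/9) = 124/3.

124/3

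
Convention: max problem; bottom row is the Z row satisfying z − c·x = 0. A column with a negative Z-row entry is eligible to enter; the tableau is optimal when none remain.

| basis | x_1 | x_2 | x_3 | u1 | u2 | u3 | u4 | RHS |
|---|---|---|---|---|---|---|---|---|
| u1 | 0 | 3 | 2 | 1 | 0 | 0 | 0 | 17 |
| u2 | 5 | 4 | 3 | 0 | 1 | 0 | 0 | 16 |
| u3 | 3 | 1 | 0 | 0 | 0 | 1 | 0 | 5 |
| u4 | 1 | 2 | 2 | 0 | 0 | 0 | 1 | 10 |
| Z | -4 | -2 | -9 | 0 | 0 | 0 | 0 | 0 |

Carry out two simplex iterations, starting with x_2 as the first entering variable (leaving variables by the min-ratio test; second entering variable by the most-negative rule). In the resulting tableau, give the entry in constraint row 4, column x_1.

-3

Ratio test on column x_2 — row 1: 17/3 = 17/3; row 2: 16/4 = 4; row 3: 5/1 = 5; row 4: 10/2 = 5. Minimum is 4 at row 2 (u2 leaves); pivot element 4.
Divide row 2 by 4; eliminate column x_2 from the other rows.
Second iteration: most negative Z-row entry is -15/2 in column x_3, so x_3 enters.
Ratio test on column x_3 — row 1: entry -1/4 ≤ 0; row 2: 4/(3/4) = 16/3; row 3: entry -3/4 ≤ 0; row 4: 2/(1/2) = 4. Minimum is 4 at row 4 (u4 leaves); pivot element 1/2.
Divide row 4 by 1/2; eliminate column x_3 from the other rows.
After both pivots, the entry at constraint row 4, column x_1 is -3.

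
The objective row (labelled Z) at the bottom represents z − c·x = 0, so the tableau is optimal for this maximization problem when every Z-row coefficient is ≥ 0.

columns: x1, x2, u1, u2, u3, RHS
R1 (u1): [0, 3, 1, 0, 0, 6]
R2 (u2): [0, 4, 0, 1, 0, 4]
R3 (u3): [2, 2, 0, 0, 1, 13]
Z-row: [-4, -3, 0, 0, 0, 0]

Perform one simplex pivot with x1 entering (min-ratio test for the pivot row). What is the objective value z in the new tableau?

Ratio test on column x1 — row 1: entry 0 ≤ 0; row 2: entry 0 ≤ 0; row 3: 13/2 = 13/2. Minimum is 13/2 at row 3 (u3 leaves); pivot element 2.
Pivot on row 3; the Z-row RHS becomes 0 − (-4)·(13/2) = 26.

26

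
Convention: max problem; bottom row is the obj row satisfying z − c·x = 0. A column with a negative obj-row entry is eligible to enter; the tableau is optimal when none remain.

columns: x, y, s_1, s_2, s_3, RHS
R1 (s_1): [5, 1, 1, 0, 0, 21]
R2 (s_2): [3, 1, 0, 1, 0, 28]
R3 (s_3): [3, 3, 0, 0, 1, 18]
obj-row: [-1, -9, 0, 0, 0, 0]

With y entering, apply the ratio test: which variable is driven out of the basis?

Column y entries and ratios — s_1: 21/1 = 21; s_2: 28/1 = 28; s_3: 18/3 = 6.
Smallest ratio is 6 in the row of s_3, so s_3 leaves.

s_3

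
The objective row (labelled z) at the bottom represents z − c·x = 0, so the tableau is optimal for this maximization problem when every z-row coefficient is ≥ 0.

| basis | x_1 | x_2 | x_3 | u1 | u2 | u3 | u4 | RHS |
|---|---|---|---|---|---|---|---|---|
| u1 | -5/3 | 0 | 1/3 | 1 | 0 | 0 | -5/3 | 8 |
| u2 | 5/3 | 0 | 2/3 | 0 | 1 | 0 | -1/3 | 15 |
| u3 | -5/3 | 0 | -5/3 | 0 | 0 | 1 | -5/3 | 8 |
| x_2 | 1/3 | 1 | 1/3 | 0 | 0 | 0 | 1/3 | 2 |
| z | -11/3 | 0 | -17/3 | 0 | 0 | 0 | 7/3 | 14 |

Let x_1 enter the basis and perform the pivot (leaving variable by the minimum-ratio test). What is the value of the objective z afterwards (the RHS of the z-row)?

36

Ratio test on column x_1 — row 1: entry -5/3 ≤ 0; row 2: 15/(5/3) = 9; row 3: entry -5/3 ≤ 0; row 4: 2/(1/3) = 6. Minimum is 6 at row 4 (x_2 leaves); pivot element 1/3.
Pivot on row 4; the z-row RHS becomes 14 − (-11/3)·6 = 36.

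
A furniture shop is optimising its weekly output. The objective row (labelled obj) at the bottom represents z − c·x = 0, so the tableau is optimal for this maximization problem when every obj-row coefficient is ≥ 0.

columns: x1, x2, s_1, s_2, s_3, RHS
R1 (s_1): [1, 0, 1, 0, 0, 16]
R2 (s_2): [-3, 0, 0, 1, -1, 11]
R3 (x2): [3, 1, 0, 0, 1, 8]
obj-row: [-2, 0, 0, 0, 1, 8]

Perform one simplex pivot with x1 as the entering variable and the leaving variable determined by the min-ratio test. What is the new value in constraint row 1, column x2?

-1/3

Ratio test on column x1 — row 1: 16/1 = 16; row 2: entry -3 ≤ 0; row 3: 8/3 = 8/3. Minimum is 8/3 at row 3 (x2 leaves); pivot element 3.
Divide row 3 by 3; eliminate column x1 from the other rows.
Row 1 update in column x2: 0 − 1·(1/3) = -1/3.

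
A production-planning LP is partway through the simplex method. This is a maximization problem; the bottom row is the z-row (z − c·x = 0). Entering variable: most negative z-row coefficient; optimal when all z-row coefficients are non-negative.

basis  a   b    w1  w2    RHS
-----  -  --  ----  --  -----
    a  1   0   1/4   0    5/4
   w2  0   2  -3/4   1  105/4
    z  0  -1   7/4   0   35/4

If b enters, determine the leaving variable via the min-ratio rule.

w2

Column b entries and ratios — a: 0 ≤ 0, skip; w2: (105/4)/2 = 105/8.
Smallest ratio is 105/8 in the row of w2, so w2 leaves.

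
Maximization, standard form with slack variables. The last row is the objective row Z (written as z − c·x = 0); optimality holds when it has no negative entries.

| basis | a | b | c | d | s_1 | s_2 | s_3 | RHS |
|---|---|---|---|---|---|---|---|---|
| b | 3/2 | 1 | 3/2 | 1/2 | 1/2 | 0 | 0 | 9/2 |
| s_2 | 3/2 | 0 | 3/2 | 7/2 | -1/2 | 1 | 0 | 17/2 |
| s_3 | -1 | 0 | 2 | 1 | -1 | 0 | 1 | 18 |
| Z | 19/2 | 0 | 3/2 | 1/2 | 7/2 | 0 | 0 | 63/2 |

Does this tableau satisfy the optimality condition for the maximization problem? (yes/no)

yes

Every Z-row coefficient is ≥ 0, so the tableau is optimal.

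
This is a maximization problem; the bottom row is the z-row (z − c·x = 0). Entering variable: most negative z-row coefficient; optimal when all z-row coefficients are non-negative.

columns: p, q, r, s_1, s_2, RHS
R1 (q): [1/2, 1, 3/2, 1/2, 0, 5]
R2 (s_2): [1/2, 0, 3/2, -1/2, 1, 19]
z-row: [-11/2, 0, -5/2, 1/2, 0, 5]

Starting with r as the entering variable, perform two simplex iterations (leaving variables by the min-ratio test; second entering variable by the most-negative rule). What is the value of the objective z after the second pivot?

60

Ratio test on column r — row 1: 5/(3/2) = 10/3; row 2: 19/(3/2) = 38/3. Minimum is 10/3 at row 1 (q leaves); pivot element 3/2.
Pivot on row 1; the z-row RHS becomes 5 − (-5/2)·(10/3) = 40/3.
Next entering variable (most negative z-row entry -14/3): p.
Ratio test on column p — row 1: (10/3)/(1/3) = 10; row 2: entry 0 ≤ 0. Minimum is 10 at row 1 (r leaves); pivot element 1/3.
After the second pivot the z-row RHS is 40/3 − (-14/3)·10 = 60.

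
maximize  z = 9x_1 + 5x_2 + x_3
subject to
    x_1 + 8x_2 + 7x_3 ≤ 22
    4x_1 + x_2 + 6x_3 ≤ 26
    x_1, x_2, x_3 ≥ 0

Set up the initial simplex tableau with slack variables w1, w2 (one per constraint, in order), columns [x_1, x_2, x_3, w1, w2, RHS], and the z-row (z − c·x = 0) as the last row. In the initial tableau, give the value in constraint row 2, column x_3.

Constraint 2 has coefficient 6 on x_3.

6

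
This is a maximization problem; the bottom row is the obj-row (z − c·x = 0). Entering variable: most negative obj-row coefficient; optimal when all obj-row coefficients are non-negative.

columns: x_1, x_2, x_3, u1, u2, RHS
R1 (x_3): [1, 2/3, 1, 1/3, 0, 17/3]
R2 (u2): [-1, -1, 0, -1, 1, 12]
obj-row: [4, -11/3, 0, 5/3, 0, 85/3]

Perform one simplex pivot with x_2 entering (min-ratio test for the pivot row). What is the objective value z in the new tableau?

Ratio test on column x_2 — row 1: (17/3)/(2/3) = 17/2; row 2: entry -1 ≤ 0. Minimum is 17/2 at row 1 (x_3 leaves); pivot element 2/3.
Pivot on row 1; the obj-row RHS becomes 85/3 − (-11/3)·(17/2) = 119/2.

119/2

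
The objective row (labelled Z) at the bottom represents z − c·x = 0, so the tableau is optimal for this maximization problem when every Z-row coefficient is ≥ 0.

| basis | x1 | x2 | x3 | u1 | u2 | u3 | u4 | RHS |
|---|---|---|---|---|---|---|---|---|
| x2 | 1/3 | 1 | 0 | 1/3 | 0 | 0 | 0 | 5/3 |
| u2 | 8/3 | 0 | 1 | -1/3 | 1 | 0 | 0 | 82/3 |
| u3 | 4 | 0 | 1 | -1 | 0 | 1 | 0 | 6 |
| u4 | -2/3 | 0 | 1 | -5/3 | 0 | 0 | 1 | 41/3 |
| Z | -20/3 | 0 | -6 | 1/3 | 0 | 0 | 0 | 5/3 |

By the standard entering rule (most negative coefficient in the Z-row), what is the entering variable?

Negative Z-row entries: x1: -20/3, x3: -6.
The most negative is -20/3 in column x1, so x1 enters.

x1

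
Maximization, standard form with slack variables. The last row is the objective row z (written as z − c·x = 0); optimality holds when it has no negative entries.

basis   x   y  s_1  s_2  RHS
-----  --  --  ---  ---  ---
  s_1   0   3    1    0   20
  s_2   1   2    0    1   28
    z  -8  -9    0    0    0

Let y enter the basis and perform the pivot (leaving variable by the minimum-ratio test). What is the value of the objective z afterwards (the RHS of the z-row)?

60

Ratio test on column y — row 1: 20/3 = 20/3; row 2: 28/2 = 14. Minimum is 20/3 at row 1 (s_1 leaves); pivot element 3.
Pivot on row 1; the z-row RHS becomes 0 − (-9)·(20/3) = 60.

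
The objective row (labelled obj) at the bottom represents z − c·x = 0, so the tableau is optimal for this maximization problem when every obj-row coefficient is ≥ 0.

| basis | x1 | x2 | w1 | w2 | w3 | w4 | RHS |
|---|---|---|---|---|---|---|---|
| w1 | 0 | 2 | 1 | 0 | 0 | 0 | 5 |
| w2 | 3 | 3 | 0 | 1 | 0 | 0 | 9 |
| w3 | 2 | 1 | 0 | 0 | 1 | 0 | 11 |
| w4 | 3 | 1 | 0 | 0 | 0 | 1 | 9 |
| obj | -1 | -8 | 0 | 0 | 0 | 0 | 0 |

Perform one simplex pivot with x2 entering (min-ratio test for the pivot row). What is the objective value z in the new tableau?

20

Ratio test on column x2 — row 1: 5/2 = 5/2; row 2: 9/3 = 3; row 3: 11/1 = 11; row 4: 9/1 = 9. Minimum is 5/2 at row 1 (w1 leaves); pivot element 2.
Pivot on row 1; the obj-row RHS becomes 0 − (-8)·(5/2) = 20.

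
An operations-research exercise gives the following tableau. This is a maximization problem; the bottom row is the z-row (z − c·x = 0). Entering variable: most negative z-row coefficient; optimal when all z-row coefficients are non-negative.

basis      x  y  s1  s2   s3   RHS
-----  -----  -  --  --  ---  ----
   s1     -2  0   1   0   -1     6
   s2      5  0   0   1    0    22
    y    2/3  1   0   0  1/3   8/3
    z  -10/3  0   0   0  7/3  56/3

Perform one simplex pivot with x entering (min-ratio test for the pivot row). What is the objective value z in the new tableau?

Ratio test on column x — row 1: entry -2 ≤ 0; row 2: 22/5 = 22/5; row 3: (8/3)/(2/3) = 4. Minimum is 4 at row 3 (y leaves); pivot element 2/3.
Pivot on row 3; the z-row RHS becomes 56/3 − (-10/3)·4 = 32.

32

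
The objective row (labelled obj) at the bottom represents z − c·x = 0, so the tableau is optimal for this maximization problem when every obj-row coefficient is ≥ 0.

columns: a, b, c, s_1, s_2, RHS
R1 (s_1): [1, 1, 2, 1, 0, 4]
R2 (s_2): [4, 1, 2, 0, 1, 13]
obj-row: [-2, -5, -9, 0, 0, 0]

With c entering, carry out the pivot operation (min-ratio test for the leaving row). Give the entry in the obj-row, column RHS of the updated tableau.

18

Ratio test on column c — row 1: 4/2 = 2; row 2: 13/2 = 13/2. Minimum is 2 at row 1 (s_1 leaves); pivot element 2.
Divide row 1 by 2; eliminate column c from the other rows.
obj-row update in column RHS: 0 − (-9)·2 = 18.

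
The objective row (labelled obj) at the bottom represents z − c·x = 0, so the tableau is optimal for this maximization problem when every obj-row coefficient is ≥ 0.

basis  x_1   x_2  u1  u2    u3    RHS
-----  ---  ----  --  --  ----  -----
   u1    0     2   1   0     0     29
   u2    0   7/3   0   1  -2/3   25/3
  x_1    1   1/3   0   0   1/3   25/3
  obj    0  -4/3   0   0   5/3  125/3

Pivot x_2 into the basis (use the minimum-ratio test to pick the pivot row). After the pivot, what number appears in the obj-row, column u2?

4/7

Ratio test on column x_2 — row 1: 29/2 = 29/2; row 2: (25/3)/(7/3) = 25/7; row 3: (25/3)/(1/3) = 25. Minimum is 25/7 at row 2 (u2 leaves); pivot element 7/3.
Divide row 2 by 7/3; eliminate column x_2 from the other rows.
obj-row update in column u2: 0 − (-4/3)·(3/7) = 4/7.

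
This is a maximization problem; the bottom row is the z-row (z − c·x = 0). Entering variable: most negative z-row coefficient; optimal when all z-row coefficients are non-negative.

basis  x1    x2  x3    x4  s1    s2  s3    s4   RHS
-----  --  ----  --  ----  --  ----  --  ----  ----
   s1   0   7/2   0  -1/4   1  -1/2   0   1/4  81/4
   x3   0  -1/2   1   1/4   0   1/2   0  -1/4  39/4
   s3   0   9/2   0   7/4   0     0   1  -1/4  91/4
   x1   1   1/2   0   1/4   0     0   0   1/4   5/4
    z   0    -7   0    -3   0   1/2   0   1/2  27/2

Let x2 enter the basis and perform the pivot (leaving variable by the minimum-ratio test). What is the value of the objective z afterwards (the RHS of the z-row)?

Ratio test on column x2 — row 1: (81/4)/(7/2) = 81/14; row 2: entry -1/2 ≤ 0; row 3: (91/4)/(9/2) = 91/18; row 4: (5/4)/(1/2) = 5/2. Minimum is 5/2 at row 4 (x1 leaves); pivot element 1/2.
Pivot on row 4; the z-row RHS becomes 27/2 − (-7)·(5/2) = 31.

31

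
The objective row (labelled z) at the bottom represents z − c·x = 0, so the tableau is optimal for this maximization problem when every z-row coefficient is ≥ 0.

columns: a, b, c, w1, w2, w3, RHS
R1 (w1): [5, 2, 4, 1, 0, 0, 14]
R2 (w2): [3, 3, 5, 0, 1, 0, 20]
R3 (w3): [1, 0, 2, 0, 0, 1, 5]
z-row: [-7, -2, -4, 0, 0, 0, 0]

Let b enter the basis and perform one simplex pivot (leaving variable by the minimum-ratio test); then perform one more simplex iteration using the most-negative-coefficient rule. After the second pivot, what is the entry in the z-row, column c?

Ratio test on column b — row 1: 14/2 = 7; row 2: 20/3 = 20/3; row 3: entry 0 ≤ 0. Minimum is 20/3 at row 2 (w2 leaves); pivot element 3.
Divide row 2 by 3; eliminate column b from the other rows.
Second iteration: most negative z-row entry is -5 in column a, so a enters.
Ratio test on column a — row 1: (2/3)/3 = 2/9; row 2: (20/3)/1 = 20/3; row 3: 5/1 = 5. Minimum is 2/9 at row 1 (w1 leaves); pivot element 3.
Divide row 1 by 3; eliminate column a from the other rows.
After both pivots, the entry at the z-row, column c is 4/9.

4/9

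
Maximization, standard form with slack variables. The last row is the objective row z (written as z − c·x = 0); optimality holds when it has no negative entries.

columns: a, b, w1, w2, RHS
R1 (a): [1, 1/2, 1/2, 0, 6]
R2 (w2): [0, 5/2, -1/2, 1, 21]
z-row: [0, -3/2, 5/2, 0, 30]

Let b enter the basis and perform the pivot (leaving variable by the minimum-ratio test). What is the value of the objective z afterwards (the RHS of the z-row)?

213/5

Ratio test on column b — row 1: 6/(1/2) = 12; row 2: 21/(5/2) = 42/5. Minimum is 42/5 at row 2 (w2 leaves); pivot element 5/2.
Pivot on row 2; the z-row RHS becomes 30 − (-3/2)·(42/5) = 213/5.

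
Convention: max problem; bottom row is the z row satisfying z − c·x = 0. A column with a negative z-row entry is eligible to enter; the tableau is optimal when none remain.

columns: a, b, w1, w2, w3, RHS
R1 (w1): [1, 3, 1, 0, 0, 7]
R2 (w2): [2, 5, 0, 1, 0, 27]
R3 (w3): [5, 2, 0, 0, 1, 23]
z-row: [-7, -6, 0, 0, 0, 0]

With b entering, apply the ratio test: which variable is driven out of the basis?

w1

Column b entries and ratios — w1: 7/3 = 7/3; w2: 27/5 = 27/5; w3: 23/2 = 23/2.
Smallest ratio is 7/3 in the row of w1, so w1 leaves.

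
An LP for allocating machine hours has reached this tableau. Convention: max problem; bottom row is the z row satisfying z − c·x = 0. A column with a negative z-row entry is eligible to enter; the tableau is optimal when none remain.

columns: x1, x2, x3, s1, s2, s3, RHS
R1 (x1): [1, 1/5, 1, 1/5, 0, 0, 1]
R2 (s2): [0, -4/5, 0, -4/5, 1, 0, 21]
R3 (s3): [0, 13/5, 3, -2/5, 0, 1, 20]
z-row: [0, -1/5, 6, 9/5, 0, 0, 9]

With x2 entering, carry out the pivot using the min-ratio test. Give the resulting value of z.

Ratio test on column x2 — row 1: 1/(1/5) = 5; row 2: entry -4/5 ≤ 0; row 3: 20/(13/5) = 100/13. Minimum is 5 at row 1 (x1 leaves); pivot element 1/5.
Pivot on row 1; the z-row RHS becomes 9 − (-1/5)·5 = 10.

10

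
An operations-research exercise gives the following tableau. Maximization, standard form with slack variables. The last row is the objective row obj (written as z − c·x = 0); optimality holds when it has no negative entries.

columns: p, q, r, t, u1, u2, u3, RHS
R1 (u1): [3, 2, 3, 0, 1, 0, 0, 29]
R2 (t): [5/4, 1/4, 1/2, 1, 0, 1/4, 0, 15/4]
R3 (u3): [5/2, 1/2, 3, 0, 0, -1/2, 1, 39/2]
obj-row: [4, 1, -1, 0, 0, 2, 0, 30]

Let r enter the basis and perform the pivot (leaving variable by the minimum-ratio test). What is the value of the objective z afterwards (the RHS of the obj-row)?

Ratio test on column r — row 1: 29/3 = 29/3; row 2: (15/4)/(1/2) = 15/2; row 3: (39/2)/3 = 13/2. Minimum is 13/2 at row 3 (u3 leaves); pivot element 3.
Pivot on row 3; the obj-row RHS becomes 30 − (-1)·(13/2) = 73/2.

73/2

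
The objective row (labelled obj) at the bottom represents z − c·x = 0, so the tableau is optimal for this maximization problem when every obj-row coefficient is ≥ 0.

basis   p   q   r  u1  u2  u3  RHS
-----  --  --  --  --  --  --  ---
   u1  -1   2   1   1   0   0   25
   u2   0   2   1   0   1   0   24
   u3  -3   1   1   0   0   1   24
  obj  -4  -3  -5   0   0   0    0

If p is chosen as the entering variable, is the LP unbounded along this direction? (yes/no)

yes

Every constraint-row entry in column p is ≤ 0, so increasing p is unbounded.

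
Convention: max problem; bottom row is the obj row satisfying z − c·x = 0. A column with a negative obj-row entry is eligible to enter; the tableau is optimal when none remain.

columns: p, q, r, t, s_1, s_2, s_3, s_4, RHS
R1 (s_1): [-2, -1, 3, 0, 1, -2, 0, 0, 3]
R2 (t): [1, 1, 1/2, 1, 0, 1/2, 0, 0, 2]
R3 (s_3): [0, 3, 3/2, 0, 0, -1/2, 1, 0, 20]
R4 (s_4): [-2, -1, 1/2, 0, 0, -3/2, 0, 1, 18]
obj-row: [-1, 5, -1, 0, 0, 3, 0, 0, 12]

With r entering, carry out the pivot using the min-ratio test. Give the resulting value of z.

Ratio test on column r — row 1: 3/3 = 1; row 2: 2/(1/2) = 4; row 3: 20/(3/2) = 40/3; row 4: 18/(1/2) = 36. Minimum is 1 at row 1 (s_1 leaves); pivot element 3.
Pivot on row 1; the obj-row RHS becomes 12 − (-1)·1 = 13.

13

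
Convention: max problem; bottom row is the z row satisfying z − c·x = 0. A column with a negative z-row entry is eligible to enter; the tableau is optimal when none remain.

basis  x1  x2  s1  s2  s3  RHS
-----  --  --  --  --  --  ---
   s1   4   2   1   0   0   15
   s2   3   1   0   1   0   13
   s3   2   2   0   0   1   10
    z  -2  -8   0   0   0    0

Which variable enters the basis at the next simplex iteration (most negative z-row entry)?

x2

Negative z-row entries: x1: -2, x2: -8.
The most negative is -8 in column x2, so x2 enters.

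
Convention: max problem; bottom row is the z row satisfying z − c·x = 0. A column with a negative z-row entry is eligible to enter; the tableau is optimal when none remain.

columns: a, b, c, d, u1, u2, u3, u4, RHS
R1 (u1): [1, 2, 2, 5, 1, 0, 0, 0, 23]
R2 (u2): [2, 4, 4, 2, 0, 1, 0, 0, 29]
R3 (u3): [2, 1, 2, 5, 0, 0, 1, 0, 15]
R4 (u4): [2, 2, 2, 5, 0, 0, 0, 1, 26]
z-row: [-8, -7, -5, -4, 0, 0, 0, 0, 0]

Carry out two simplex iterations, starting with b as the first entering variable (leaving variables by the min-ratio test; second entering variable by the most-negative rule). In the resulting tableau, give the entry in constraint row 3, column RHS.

Ratio test on column b — row 1: 23/2 = 23/2; row 2: 29/4 = 29/4; row 3: 15/1 = 15; row 4: 26/2 = 13. Minimum is 29/4 at row 2 (u2 leaves); pivot element 4.
Divide row 2 by 4; eliminate column b from the other rows.
Second iteration: most negative z-row entry is -9/2 in column a, so a enters.
Ratio test on column a — row 1: entry 0 ≤ 0; row 2: (29/4)/(1/2) = 29/2; row 3: (31/4)/(3/2) = 31/6; row 4: (23/2)/1 = 23/2. Minimum is 31/6 at row 3 (u3 leaves); pivot element 3/2.
Divide row 3 by 3/2; eliminate column a from the other rows.
After both pivots, the entry at constraint row 3, column RHS is 31/6.

31/6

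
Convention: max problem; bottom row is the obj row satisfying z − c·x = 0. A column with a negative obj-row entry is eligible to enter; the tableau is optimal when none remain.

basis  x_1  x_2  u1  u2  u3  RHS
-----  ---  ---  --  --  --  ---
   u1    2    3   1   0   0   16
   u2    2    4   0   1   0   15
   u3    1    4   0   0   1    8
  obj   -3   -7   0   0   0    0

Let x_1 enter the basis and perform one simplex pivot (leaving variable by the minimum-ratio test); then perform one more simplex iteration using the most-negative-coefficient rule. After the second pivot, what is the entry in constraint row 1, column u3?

1/2

Ratio test on column x_1 — row 1: 16/2 = 8; row 2: 15/2 = 15/2; row 3: 8/1 = 8. Minimum is 15/2 at row 2 (u2 leaves); pivot element 2.
Divide row 2 by 2; eliminate column x_1 from the other rows.
Second iteration: most negative obj-row entry is -1 in column x_2, so x_2 enters.
Ratio test on column x_2 — row 1: entry -1 ≤ 0; row 2: (15/2)/2 = 15/4; row 3: (1/2)/2 = 1/4. Minimum is 1/4 at row 3 (u3 leaves); pivot element 2.
Divide row 3 by 2; eliminate column x_2 from the other rows.
After both pivots, the entry at constraint row 1, column u3 is 1/2.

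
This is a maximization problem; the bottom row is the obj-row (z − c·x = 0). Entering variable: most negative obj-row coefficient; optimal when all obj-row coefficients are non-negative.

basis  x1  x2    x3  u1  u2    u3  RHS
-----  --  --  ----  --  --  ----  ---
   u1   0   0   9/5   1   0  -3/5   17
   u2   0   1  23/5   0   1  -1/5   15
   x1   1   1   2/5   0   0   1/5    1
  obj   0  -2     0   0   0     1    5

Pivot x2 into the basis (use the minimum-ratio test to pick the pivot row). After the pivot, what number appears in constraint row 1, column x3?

Ratio test on column x2 — row 1: entry 0 ≤ 0; row 2: 15/1 = 15; row 3: 1/1 = 1. Minimum is 1 at row 3 (x1 leaves); pivot element 1.
Divide row 3 by 1; eliminate column x2 from the other rows.
Row 1 update in column x3: 9/5 − 0·(2/5) = 9/5.

9/5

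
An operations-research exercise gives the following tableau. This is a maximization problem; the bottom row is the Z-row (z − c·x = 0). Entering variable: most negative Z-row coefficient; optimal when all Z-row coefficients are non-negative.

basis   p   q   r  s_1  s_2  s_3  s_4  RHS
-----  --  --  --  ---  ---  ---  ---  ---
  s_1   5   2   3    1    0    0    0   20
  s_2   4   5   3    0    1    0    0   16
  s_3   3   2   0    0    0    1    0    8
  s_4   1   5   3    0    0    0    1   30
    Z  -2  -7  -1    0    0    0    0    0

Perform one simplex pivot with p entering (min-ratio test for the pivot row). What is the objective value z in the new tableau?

Ratio test on column p — row 1: 20/5 = 4; row 2: 16/4 = 4; row 3: 8/3 = 8/3; row 4: 30/1 = 30. Minimum is 8/3 at row 3 (s_3 leaves); pivot element 3.
Pivot on row 3; the Z-row RHS becomes 0 − (-2)·(8/3) = 16/3.

16/3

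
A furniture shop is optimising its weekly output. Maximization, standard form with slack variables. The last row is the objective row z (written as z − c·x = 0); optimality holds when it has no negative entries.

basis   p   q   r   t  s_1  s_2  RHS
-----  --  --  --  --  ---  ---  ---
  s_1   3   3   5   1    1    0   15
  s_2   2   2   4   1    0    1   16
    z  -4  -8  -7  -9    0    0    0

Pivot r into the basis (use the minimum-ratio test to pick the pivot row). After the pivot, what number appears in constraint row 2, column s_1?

Ratio test on column r — row 1: 15/5 = 3; row 2: 16/4 = 4. Minimum is 3 at row 1 (s_1 leaves); pivot element 5.
Divide row 1 by 5; eliminate column r from the other rows.
Row 2 update in column s_1: 0 − 4·(1/5) = -4/5.

-4/5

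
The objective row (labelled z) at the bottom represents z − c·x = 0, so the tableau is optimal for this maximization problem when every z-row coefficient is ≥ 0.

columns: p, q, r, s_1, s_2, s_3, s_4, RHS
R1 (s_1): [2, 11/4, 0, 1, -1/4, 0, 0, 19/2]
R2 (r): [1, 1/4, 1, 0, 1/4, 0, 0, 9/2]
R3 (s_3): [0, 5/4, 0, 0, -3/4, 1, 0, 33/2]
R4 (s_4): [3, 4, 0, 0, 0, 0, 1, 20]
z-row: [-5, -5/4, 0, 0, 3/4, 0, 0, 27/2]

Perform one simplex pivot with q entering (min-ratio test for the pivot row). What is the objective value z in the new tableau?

Ratio test on column q — row 1: (19/2)/(11/4) = 38/11; row 2: (9/2)/(1/4) = 18; row 3: (33/2)/(5/4) = 66/5; row 4: 20/4 = 5. Minimum is 38/11 at row 1 (s_1 leaves); pivot element 11/4.
Pivot on row 1; the z-row RHS becomes 27/2 − (-5/4)·(38/11) = 196/11.

196/11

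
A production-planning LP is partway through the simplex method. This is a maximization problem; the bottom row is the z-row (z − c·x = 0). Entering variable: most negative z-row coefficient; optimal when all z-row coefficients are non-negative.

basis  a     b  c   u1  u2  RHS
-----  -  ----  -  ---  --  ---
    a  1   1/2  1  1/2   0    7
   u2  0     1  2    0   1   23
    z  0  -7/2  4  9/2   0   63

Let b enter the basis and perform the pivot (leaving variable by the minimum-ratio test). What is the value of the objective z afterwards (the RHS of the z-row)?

112

Ratio test on column b — row 1: 7/(1/2) = 14; row 2: 23/1 = 23. Minimum is 14 at row 1 (a leaves); pivot element 1/2.
Pivot on row 1; the z-row RHS becomes 63 − (-7/2)·14 = 112.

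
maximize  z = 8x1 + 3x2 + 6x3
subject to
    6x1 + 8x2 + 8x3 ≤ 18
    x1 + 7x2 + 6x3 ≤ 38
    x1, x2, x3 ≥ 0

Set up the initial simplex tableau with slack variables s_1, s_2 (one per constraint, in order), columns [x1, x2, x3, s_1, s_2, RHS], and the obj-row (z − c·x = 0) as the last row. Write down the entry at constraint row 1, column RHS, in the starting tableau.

18

The RHS of constraint 1 is b_1 = 18.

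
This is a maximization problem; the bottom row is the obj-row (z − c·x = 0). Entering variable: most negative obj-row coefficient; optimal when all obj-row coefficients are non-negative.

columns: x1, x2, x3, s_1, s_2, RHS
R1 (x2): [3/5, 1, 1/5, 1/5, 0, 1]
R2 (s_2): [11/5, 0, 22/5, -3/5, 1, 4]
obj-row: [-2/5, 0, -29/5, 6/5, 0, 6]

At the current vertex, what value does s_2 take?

4

s_2 is basic (row 2); its value is the RHS of that row, 4.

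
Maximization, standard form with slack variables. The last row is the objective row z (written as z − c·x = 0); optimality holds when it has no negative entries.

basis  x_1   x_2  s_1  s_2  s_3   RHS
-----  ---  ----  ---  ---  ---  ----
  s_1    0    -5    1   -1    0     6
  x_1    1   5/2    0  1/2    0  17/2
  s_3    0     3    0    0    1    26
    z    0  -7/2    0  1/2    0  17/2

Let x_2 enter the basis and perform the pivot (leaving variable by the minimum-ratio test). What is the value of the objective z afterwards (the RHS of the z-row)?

102/5

Ratio test on column x_2 — row 1: entry -5 ≤ 0; row 2: (17/2)/(5/2) = 17/5; row 3: 26/3 = 26/3. Minimum is 17/5 at row 2 (x_1 leaves); pivot element 5/2.
Pivot on row 2; the z-row RHS becomes 17/2 − (-7/2)·(17/5) = 102/5.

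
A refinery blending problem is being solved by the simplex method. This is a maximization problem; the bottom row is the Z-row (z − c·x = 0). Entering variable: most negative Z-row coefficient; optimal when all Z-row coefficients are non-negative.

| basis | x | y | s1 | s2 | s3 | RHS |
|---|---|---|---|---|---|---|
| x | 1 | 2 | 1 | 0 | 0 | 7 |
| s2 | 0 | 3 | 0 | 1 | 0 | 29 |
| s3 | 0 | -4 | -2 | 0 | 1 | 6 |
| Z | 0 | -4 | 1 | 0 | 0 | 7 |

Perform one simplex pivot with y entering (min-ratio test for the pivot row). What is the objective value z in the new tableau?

21

Ratio test on column y — row 1: 7/2 = 7/2; row 2: 29/3 = 29/3; row 3: entry -4 ≤ 0. Minimum is 7/2 at row 1 (x leaves); pivot element 2.
Pivot on row 1; the Z-row RHS becomes 7 − (-4)·(7/2) = 21.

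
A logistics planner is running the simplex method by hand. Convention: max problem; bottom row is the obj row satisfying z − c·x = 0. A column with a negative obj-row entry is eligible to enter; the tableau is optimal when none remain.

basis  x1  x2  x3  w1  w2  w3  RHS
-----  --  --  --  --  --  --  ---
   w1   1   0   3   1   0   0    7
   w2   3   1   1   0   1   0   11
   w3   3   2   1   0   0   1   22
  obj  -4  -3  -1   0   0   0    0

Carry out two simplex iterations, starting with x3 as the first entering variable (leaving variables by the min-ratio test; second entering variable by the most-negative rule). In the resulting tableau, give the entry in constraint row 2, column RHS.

13/4

Ratio test on column x3 — row 1: 7/3 = 7/3; row 2: 11/1 = 11; row 3: 22/1 = 22. Minimum is 7/3 at row 1 (w1 leaves); pivot element 3.
Divide row 1 by 3; eliminate column x3 from the other rows.
Second iteration: most negative obj-row entry is -11/3 in column x1, so x1 enters.
Ratio test on column x1 — row 1: (7/3)/(1/3) = 7; row 2: (26/3)/(8/3) = 13/4; row 3: (59/3)/(8/3) = 59/8. Minimum is 13/4 at row 2 (w2 leaves); pivot element 8/3.
Divide row 2 by 8/3; eliminate column x1 from the other rows.
After both pivots, the entry at constraint row 2, column RHS is 13/4.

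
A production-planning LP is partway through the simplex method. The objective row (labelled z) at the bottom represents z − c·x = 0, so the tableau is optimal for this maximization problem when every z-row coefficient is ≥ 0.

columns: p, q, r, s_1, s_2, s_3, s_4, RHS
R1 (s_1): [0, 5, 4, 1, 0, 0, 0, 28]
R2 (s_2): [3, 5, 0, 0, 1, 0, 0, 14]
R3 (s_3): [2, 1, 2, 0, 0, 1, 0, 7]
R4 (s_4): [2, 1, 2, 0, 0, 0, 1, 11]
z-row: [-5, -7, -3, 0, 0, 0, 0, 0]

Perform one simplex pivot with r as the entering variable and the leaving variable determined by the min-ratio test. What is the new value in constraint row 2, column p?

Ratio test on column r — row 1: 28/4 = 7; row 2: entry 0 ≤ 0; row 3: 7/2 = 7/2; row 4: 11/2 = 11/2. Minimum is 7/2 at row 3 (s_3 leaves); pivot element 2.
Divide row 3 by 2; eliminate column r from the other rows.
Row 2 update in column p: 3 − 0·1 = 3.

3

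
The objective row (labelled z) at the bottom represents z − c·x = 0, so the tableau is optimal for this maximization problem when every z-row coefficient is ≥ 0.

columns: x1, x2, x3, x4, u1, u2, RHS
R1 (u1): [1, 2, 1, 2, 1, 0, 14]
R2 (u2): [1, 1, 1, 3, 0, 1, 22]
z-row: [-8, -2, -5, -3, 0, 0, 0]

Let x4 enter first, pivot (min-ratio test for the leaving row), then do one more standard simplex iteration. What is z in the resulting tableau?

Ratio test on column x4 — row 1: 14/2 = 7; row 2: 22/3 = 22/3. Minimum is 7 at row 1 (u1 leaves); pivot element 2.
Pivot on row 1; the z-row RHS becomes 0 − (-3)·7 = 21.
Next entering variable (most negative z-row entry -13/2): x1.
Ratio test on column x1 — row 1: 7/(1/2) = 14; row 2: entry -1/2 ≤ 0. Minimum is 14 at row 1 (x4 leaves); pivot element 1/2.
After the second pivot the z-row RHS is 21 − (-13/2)·14 = 112.

112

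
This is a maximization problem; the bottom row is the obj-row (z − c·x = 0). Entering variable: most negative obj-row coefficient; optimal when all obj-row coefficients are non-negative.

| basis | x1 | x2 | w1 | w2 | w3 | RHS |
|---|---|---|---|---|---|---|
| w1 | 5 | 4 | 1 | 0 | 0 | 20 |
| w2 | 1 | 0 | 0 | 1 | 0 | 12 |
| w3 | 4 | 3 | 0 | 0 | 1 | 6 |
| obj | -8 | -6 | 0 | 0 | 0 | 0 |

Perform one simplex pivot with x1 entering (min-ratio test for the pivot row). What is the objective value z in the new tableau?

12

Ratio test on column x1 — row 1: 20/5 = 4; row 2: 12/1 = 12; row 3: 6/4 = 3/2. Minimum is 3/2 at row 3 (w3 leaves); pivot element 4.
Pivot on row 3; the obj-row RHS becomes 0 − (-8)·(3/2) = 12.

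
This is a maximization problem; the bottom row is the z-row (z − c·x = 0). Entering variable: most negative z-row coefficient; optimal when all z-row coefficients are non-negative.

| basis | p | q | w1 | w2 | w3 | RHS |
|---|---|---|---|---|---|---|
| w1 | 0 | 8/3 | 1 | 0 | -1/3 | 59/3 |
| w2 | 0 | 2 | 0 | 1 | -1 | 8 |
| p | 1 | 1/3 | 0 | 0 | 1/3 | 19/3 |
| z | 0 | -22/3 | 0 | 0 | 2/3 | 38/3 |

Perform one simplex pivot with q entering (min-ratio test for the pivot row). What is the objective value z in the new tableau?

42

Ratio test on column q — row 1: (59/3)/(8/3) = 59/8; row 2: 8/2 = 4; row 3: (19/3)/(1/3) = 19. Minimum is 4 at row 2 (w2 leaves); pivot element 2.
Pivot on row 2; the z-row RHS becomes 38/3 − (-22/3)·4 = 42.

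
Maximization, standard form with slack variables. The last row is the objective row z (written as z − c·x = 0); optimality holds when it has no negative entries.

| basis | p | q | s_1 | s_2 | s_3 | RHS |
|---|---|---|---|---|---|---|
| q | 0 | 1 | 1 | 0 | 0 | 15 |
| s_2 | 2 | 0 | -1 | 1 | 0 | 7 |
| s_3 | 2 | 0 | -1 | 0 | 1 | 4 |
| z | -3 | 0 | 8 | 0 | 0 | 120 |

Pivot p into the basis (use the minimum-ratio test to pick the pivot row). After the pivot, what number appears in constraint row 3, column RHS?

Ratio test on column p — row 1: entry 0 ≤ 0; row 2: 7/2 = 7/2; row 3: 4/2 = 2. Minimum is 2 at row 3 (s_3 leaves); pivot element 2.
Divide row 3 by 2; eliminate column p from the other rows.
In the new row 3, the RHS entry is the old entry divided by the pivot: 4/2 = 2.

2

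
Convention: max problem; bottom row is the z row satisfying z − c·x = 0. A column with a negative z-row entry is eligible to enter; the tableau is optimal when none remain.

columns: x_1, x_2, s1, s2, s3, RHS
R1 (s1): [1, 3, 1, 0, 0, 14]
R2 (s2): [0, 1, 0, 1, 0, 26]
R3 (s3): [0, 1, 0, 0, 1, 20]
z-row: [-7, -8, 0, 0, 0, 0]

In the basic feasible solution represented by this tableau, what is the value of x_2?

0

x_2 is not in the basis, so in the current basic feasible solution x_2 = 0.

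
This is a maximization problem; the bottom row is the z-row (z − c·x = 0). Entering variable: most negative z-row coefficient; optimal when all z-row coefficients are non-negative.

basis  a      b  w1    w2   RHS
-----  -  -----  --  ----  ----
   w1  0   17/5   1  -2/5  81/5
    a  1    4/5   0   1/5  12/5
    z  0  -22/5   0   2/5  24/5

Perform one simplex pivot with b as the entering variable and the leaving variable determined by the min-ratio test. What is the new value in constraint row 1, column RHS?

Ratio test on column b — row 1: (81/5)/(17/5) = 81/17; row 2: (12/5)/(4/5) = 3. Minimum is 3 at row 2 (a leaves); pivot element 4/5.
Divide row 2 by 4/5; eliminate column b from the other rows.
Row 1 update in column RHS: 81/5 − (17/5)·3 = 6.

6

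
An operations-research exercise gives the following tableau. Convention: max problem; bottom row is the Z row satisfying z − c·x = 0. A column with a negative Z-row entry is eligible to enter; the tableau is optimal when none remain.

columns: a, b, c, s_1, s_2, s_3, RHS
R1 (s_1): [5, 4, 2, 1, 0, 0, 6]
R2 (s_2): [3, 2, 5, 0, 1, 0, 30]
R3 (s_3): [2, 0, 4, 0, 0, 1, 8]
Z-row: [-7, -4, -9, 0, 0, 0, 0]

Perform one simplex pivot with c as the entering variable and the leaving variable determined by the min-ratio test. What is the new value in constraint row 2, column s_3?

-5/4

Ratio test on column c — row 1: 6/2 = 3; row 2: 30/5 = 6; row 3: 8/4 = 2. Minimum is 2 at row 3 (s_3 leaves); pivot element 4.
Divide row 3 by 4; eliminate column c from the other rows.
Row 2 update in column s_3: 0 − 5·(1/4) = -5/4.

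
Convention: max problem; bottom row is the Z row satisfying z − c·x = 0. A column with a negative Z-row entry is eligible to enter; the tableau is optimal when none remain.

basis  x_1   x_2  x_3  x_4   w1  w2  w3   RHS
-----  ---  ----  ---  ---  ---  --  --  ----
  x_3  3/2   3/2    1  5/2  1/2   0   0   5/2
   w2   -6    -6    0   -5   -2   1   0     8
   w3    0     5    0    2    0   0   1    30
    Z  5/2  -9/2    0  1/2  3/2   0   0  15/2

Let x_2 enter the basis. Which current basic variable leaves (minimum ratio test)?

x_3

Column x_2 entries and ratios — x_3: (5/2)/(3/2) = 5/3; w2: -6 ≤ 0, skip; w3: 30/5 = 6.
Smallest ratio is 5/3 in the row of x_3, so x_3 leaves.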